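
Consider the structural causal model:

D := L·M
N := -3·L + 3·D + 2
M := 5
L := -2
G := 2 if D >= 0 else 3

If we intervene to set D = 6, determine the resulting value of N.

26

do(D=6) replaces the equation D := L·M with the constant D = 6.
N = -3·L + 3·D + 2  [with L=-2, D=6]  = 26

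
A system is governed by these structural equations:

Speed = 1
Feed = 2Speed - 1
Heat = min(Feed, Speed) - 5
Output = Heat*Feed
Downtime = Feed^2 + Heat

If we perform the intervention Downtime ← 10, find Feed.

Under do(Downtime=10), the mechanism Downtime = Feed^2 + Heat is discarded; Downtime is fixed at 10.
No directed path runs from Downtime to Feed, so Feed keeps its natural value.
Feed = 2Speed - 1  [with Speed=1]  = 1

1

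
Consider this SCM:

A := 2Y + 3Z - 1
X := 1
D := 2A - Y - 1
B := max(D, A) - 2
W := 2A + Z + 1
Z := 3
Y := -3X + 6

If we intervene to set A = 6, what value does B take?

The intervention breaks the incoming arrows to A: A := 2Y + 3Z - 1 no longer applies, and A = 6.
Y = -3X + 6  [with X=1]  = 3
D = 2A - Y - 1  [with A=6, Y=3]  = 8
B = max(D, A) - 2  [with D=8, A=6]  = 6

6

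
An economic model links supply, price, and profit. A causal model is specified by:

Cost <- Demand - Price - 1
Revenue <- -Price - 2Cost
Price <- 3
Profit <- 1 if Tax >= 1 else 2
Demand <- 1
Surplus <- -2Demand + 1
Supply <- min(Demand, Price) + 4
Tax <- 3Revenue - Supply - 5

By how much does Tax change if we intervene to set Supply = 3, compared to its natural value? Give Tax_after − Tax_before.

2

The intervention breaks the incoming arrows to Supply: Supply <- min(Demand, Price) + 4 no longer applies, and Supply = 3.
Cost = Demand - Price - 1  [with Demand=1, Price=3]  = -3
Revenue = -Price - 2Cost  [with Price=3, Cost=-3]  = 3
Tax = 3Revenue - Supply - 5  [with Revenue=3, Supply=3]  = 1
Without intervention: Supply = min(Demand, Price) + 4  [with Demand=1, Price=3]  = 5; Cost = Demand - Price - 1  [with Demand=1, Price=3]  = -3; Revenue = -Price - 2Cost  [with Price=3, Cost=-3]  = 3; Tax = 3Revenue - Supply - 5  [with Revenue=3, Supply=5]  = -1.
Change = 1 − (-1) = 2.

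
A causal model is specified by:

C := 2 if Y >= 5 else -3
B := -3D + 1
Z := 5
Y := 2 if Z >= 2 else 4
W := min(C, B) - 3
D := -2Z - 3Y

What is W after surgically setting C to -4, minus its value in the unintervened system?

-1

The intervention breaks the incoming arrows to C: C := 2 if Y >= 5 else -3 no longer applies, and C = -4.
Y = 2 if Z >= 2 else 4  [with Z=5]  = 2
D = -2Z - 3Y  [with Z=5, Y=2]  = -16
B = -3D + 1  [with D=-16]  = 49
W = min(C, B) - 3  [with C=-4, B=49]  = -7
Without intervention: Y = 2 if Z >= 2 else 4  [with Z=5]  = 2; C = 2 if Y >= 5 else -3  [with Y=2]  = -3; D = -2Z - 3Y  [with Z=5, Y=2]  = -16; B = -3D + 1  [with D=-16]  = 49; W = min(C, B) - 3  [with C=-3, B=49]  = -6.
Change = -7 − (-6) = -1.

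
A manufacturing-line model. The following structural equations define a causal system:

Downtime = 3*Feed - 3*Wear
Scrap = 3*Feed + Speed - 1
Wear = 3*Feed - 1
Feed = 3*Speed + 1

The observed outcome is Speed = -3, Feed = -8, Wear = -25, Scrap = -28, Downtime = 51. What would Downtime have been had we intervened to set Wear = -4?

do(Wear=-4) replaces the equation Wear = 3*Feed - 1 with the constant Wear = -4.
Feed = 3*Speed + 1  [with Speed=-3]  = -8
Downtime = 3*Feed - 3*Wear  [with Feed=-8, Wear=-4]  = -12

-12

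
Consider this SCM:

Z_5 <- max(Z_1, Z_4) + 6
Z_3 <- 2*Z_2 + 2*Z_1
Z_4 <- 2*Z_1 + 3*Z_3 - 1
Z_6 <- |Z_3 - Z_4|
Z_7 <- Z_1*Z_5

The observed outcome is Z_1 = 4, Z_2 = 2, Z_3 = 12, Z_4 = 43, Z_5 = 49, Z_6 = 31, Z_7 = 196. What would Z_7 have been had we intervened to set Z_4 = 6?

48

The intervention breaks the incoming arrows to Z_4: Z_4 <- 2*Z_1 + 3*Z_3 - 1 no longer applies, and Z_4 = 6.
Z_5 = max(Z_1, Z_4) + 6  [with Z_1=4, Z_4=6]  = 12
Z_7 = Z_1*Z_5  [with Z_1=4, Z_5=12]  = 48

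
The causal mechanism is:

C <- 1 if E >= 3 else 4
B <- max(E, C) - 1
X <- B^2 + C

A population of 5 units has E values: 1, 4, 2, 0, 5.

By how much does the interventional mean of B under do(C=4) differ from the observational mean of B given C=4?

0.2

do(C=4) breaks C's dependence on E. With C=4 fixed, B across the units is 3, 3, 3, 3, 4, mean 3.2.
Observing C=4 restricts to units where C's equation naturally yields 4: E ∈ {1, 2, 0}. In that subpopulation B = 3, 3, 3, mean 3.
Difference = 3.2 − 3 = 0.2.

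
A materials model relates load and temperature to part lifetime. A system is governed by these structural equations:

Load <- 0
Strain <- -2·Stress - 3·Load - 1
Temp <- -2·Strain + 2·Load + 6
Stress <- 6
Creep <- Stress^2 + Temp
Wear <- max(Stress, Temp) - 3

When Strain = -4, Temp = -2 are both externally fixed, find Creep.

34

Setting Strain = -4, Temp = -2 by intervention discards those variables' equations.
Creep = Stress^2 + Temp  [with Stress=6, Temp=-2]  = 34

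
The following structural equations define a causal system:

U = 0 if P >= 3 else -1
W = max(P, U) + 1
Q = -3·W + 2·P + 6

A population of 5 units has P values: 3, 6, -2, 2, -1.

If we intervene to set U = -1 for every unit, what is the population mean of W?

The intervention sets U=-1 in all 5 units regardless of P. Recomputing W per unit gives 4, 7, 0, 3, 0; average 2.8.

2.8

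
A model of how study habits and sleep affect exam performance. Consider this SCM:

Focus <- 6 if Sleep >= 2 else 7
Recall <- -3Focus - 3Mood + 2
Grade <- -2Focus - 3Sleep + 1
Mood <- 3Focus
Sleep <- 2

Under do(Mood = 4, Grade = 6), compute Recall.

-28

The joint intervention fixes Mood = 4, Grade = 6, removing each variable's own equation.
Focus = 6 if Sleep >= 2 else 7  [with Sleep=2]  = 6
Recall = -3Focus - 3Mood + 2  [with Focus=6, Mood=4]  = -28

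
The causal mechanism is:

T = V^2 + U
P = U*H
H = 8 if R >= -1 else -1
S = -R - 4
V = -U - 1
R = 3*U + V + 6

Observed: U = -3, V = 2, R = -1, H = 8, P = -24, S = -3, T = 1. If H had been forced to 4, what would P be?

-12

Intervening sets H = 4 and removes its equation (H = 8 if R >= -1 else -1).
P = U*H  [with U=-3, H=4]  = -12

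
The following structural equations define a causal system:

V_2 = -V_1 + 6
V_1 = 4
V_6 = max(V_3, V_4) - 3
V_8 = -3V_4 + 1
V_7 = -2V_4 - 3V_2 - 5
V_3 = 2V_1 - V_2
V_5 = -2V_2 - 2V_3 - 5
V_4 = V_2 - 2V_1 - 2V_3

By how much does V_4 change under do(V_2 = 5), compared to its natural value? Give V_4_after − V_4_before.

9

Under do(V_2=5), the mechanism V_2 = -V_1 + 6 is discarded; V_2 is fixed at 5.
V_3 = 2V_1 - V_2  [with V_1=4, V_2=5]  = 3
V_4 = V_2 - 2V_1 - 2V_3  [with V_2=5, V_1=4, V_3=3]  = -9
Without intervention: V_2 = -V_1 + 6  [with V_1=4]  = 2; V_3 = 2V_1 - V_2  [with V_1=4, V_2=2]  = 6; V_4 = V_2 - 2V_1 - 2V_3  [with V_2=2, V_1=4, V_3=6]  = -18.
Change = -9 − (-18) = 9.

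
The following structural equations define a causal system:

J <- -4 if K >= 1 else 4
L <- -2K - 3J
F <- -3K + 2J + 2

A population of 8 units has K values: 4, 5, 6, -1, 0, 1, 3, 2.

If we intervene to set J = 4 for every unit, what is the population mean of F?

2.5

Every unit gets J=4 under the intervention. F values become -2, -5, -8, 13, 10, 7, 1, 4; E[F|do(J=4)] = 2.5.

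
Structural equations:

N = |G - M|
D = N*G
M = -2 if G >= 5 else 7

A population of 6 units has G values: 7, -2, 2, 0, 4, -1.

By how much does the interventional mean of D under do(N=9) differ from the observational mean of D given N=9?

-7.5

The intervention sets N=9 in all 6 units regardless of G. Recomputing D per unit gives 63, -18, 18, 0, 36, -9; average 15.
Observing N=9 restricts to units where N's equation naturally yields 9: G ∈ {7, -2}. In that subpopulation D = 63, -18, mean 22.5.
Difference = 15 − 22.5 = -7.5.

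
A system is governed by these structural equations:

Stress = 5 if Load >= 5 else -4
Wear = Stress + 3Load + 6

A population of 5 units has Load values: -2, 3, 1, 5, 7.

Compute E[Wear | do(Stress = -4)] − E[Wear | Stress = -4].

6.4

Every unit gets Stress=-4 under the intervention. Wear values become -4, 11, 5, 17, 23; E[Wear|do(Stress=-4)] = 10.4.
Observing Stress=-4 restricts to units where Stress's equation naturally yields -4: Load ∈ {-2, 3, 1}. In that subpopulation Wear = -4, 11, 5, mean 4.
Difference = 10.4 − 4 = 6.4.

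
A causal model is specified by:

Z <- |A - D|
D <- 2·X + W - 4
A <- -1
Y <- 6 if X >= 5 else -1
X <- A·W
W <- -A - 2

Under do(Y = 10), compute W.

Under do(Y=10), the mechanism Y <- 6 if X >= 5 else -1 is discarded; Y is fixed at 10.
No directed path runs from Y to W, so W keeps its natural value.
W = -A - 2  [with A=-1]  = -1

-1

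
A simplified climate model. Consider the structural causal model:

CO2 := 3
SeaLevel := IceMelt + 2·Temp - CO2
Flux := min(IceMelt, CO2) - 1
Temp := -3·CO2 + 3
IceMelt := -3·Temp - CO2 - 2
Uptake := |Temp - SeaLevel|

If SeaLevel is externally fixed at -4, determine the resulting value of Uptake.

2

Under do(SeaLevel=-4), the mechanism SeaLevel := IceMelt + 2·Temp - CO2 is discarded; SeaLevel is fixed at -4.
Temp = -3·CO2 + 3  [with CO2=3]  = -6
Uptake = |Temp - SeaLevel|  [with Temp=-6, SeaLevel=-4]  = 2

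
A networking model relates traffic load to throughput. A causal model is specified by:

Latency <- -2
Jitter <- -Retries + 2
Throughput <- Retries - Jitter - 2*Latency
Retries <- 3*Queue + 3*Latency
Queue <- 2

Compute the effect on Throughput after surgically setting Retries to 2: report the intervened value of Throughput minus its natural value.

4

do(Retries=2) replaces the equation Retries <- 3*Queue + 3*Latency with the constant Retries = 2.
Jitter = -Retries + 2  [with Retries=2]  = 0
Throughput = Retries - Jitter - 2*Latency  [with Retries=2, Jitter=0, Latency=-2]  = 6
Without intervention: Retries = 3*Queue + 3*Latency  [with Queue=2, Latency=-2]  = 0; Jitter = -Retries + 2  [with Retries=0]  = 2; Throughput = Retries - Jitter - 2*Latency  [with Retries=0, Jitter=2, Latency=-2]  = 2.
Change = 6 − 2 = 4.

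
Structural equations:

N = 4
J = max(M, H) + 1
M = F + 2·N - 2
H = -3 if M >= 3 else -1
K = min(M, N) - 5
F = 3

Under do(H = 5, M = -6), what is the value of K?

-11

The joint intervention fixes H = 5, M = -6, removing each variable's own equation.
K = min(M, N) - 5  [with M=-6, N=4]  = -11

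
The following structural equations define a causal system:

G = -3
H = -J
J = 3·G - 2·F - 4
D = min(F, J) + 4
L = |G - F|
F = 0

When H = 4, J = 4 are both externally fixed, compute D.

4

The joint intervention fixes H = 4, J = 4, removing each variable's own equation.
D = min(F, J) + 4  [with F=0, J=4]  = 4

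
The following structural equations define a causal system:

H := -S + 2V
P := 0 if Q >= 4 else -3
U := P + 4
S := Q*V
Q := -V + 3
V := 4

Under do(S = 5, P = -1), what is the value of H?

Setting S = 5, P = -1 by intervention discards those variables' equations.
H = -S + 2V  [with S=5, V=4]  = 3

3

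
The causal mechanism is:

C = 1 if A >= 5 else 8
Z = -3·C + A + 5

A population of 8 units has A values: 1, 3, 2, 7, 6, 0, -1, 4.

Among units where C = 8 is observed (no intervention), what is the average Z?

E[Z|C=8] averages over only the 6 units with C=8 (A = 1, 3, 2, 0, -1, 4): Z = -18, -16, -17, -19, -20, -15, mean -17.5.

-17.5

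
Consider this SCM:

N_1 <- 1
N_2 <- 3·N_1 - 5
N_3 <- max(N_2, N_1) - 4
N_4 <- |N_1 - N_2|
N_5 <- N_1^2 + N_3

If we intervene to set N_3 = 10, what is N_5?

11

do(N_3=10) replaces the equation N_3 <- max(N_2, N_1) - 4 with the constant N_3 = 10.
N_5 = N_1^2 + N_3  [with N_1=1, N_3=10]  = 11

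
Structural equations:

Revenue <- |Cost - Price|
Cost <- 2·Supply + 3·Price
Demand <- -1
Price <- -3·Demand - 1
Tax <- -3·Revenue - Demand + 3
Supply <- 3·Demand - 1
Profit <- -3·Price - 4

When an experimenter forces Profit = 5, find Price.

2

Under do(Profit=5), the mechanism Profit <- -3·Price - 4 is discarded; Profit is fixed at 5.
Price is not downstream of the intervention, so its value is determined by the original equations.
Price = -3·Demand - 1  [with Demand=-1]  = 2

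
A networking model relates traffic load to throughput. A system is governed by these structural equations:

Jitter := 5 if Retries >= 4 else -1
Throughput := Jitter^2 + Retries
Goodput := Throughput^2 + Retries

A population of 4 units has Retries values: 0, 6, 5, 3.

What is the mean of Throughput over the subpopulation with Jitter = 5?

Conditioning on Jitter=5 selects the 2 unit(s) with Retries ∈ {6, 5}. Their Throughput values: 31, 30. Mean = 30.5.

30.5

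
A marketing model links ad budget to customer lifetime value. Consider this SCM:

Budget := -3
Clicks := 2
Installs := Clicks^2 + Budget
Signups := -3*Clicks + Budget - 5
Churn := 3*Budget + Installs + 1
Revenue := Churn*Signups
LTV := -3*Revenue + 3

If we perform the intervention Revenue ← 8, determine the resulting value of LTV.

Intervening sets Revenue = 8 and removes its equation (Revenue := Churn*Signups).
LTV = -3*Revenue + 3  [with Revenue=8]  = -21

-21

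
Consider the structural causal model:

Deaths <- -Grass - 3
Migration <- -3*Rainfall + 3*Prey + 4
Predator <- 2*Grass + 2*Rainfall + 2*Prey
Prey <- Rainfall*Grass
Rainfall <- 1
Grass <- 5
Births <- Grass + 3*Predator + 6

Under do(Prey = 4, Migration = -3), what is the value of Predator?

The joint intervention fixes Prey = 4, Migration = -3, removing each variable's own equation.
Predator = 2*Grass + 2*Rainfall + 2*Prey  [with Grass=5, Rainfall=1, Prey=4]  = 20

20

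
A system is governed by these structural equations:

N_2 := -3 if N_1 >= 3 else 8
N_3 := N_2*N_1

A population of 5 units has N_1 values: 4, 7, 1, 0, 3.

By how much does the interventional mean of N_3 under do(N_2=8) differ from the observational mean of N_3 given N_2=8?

20

Under do(N_2=8), N_2's equation is replaced by N_2=8 for every unit. Per-unit N_3: 32, 56, 8, 0, 24. Mean = 24.
Observing N_2=8 restricts to units where N_2's equation naturally yields 8: N_1 ∈ {1, 0}. In that subpopulation N_3 = 8, 0, mean 4.
Difference = 24 − 4 = 20.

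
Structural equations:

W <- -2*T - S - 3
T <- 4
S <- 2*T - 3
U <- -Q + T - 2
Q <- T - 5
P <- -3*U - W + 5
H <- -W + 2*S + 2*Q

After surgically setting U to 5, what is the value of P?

Intervening sets U = 5 and removes its equation (U <- -Q + T - 2).
S = 2*T - 3  [with T=4]  = 5
W = -2*T - S - 3  [with T=4, S=5]  = -16
P = -3*U - W + 5  [with U=5, W=-16]  = 6

6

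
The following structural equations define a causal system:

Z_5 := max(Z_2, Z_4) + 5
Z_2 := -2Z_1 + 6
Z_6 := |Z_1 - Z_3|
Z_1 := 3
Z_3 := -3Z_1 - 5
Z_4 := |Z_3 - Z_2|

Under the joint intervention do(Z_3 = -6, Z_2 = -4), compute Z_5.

Setting Z_3 = -6, Z_2 = -4 by intervention discards those variables' equations.
Z_4 = |Z_3 - Z_2|  [with Z_3=-6, Z_2=-4]  = 2
Z_5 = max(Z_2, Z_4) + 5  [with Z_2=-4, Z_4=2]  = 7

7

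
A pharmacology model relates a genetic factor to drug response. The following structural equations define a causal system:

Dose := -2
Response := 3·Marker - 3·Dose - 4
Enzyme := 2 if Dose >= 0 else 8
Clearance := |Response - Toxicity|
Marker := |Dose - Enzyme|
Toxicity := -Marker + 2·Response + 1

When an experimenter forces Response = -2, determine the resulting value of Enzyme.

The intervention breaks the incoming arrows to Response: Response := 3·Marker - 3·Dose - 4 no longer applies, and Response = -2.
Since Enzyme is not a descendant of the intervened variable, it is unaffected.
Enzyme = 2 if Dose >= 0 else 8  [with Dose=-2]  = 8

8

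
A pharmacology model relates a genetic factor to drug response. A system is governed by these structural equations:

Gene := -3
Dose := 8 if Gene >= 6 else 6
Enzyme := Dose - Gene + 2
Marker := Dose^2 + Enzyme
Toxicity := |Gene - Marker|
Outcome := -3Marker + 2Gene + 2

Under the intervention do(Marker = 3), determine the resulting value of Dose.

6

The intervention breaks the incoming arrows to Marker: Marker := Dose^2 + Enzyme no longer applies, and Marker = 3.
Since Dose is not a descendant of the intervened variable, it is unaffected.
Dose = 8 if Gene >= 6 else 6  [with Gene=-3]  = 6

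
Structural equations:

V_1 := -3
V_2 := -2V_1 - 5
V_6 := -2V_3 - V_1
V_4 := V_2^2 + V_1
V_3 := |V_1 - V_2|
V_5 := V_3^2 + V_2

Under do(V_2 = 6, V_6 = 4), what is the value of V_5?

87

Setting V_2 = 6, V_6 = 4 by intervention discards those variables' equations.
V_3 = |V_1 - V_2|  [with V_1=-3, V_2=6]  = 9
V_5 = V_3^2 + V_2  [with V_3=9, V_2=6]  = 87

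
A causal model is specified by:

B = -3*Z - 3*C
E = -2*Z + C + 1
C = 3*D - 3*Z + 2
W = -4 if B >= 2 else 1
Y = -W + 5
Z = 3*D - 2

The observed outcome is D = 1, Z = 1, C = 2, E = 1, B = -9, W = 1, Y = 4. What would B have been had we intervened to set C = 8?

-27

do(C=8) replaces the equation C = 3*D - 3*Z + 2 with the constant C = 8.
Z = 3*D - 2  [with D=1]  = 1
B = -3*Z - 3*C  [with Z=1, C=8]  = -27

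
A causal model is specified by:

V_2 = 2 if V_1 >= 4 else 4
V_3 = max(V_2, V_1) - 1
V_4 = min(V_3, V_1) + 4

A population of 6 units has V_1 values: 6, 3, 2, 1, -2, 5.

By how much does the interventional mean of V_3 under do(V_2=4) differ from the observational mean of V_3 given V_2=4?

do(V_2=4) breaks V_2's dependence on V_1. With V_2=4 fixed, V_3 across the units is 5, 3, 3, 3, 3, 4, mean 3.5.
Observing V_2=4 restricts to units where V_2's equation naturally yields 4: V_1 ∈ {3, 2, 1, -2}. In that subpopulation V_3 = 3, 3, 3, 3, mean 3.
Difference = 3.5 − 3 = 0.5.

0.5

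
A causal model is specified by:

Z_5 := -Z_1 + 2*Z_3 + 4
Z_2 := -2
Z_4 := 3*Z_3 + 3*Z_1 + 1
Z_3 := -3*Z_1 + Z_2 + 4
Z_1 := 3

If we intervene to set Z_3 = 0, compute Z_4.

The intervention breaks the incoming arrows to Z_3: Z_3 := -3*Z_1 + Z_2 + 4 no longer applies, and Z_3 = 0.
Z_4 = 3*Z_3 + 3*Z_1 + 1  [with Z_3=0, Z_1=3]  = 10

10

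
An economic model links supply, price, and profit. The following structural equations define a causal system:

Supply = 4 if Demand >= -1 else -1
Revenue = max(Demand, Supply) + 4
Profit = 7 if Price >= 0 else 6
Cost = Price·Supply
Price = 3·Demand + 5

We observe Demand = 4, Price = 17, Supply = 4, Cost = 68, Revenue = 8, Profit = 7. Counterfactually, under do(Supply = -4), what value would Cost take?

-68

The intervention breaks the incoming arrows to Supply: Supply = 4 if Demand >= -1 else -1 no longer applies, and Supply = -4.
Price = 3·Demand + 5  [with Demand=4]  = 17
Cost = Price·Supply  [with Price=17, Supply=-4]  = -68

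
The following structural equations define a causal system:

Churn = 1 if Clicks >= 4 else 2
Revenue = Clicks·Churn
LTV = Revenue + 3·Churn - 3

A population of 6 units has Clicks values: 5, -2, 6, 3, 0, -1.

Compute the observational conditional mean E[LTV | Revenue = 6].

7.5

E[LTV|Revenue=6] averages over only the 2 units with Revenue=6 (Clicks = 6, 3): LTV = 6, 9, mean 7.5.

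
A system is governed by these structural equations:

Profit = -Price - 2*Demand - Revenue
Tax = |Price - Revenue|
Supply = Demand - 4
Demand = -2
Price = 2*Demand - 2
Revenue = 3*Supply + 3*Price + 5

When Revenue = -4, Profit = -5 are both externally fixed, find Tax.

Setting Revenue = -4, Profit = -5 by intervention discards those variables' equations.
Price = 2*Demand - 2  [with Demand=-2]  = -6
Tax = |Price - Revenue|  [with Price=-6, Revenue=-4]  = 2

2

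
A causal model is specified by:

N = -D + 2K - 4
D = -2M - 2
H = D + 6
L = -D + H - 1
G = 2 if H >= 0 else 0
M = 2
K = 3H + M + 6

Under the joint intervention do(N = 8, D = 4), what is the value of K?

38

The joint intervention fixes N = 8, D = 4, removing each variable's own equation.
H = D + 6  [with D=4]  = 10
K = 3H + M + 6  [with H=10, M=2]  = 38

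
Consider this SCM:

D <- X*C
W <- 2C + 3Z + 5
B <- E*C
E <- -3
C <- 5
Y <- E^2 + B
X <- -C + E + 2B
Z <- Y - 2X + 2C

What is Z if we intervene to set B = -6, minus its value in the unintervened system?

The intervention breaks the incoming arrows to B: B <- E*C no longer applies, and B = -6.
X = -C + E + 2B  [with C=5, E=-3, B=-6]  = -20
Y = E^2 + B  [with E=-3, B=-6]  = 3
Z = Y - 2X + 2C  [with Y=3, X=-20, C=5]  = 53
Without intervention: B = E*C  [with E=-3, C=5]  = -15; X = -C + E + 2B  [with C=5, E=-3, B=-15]  = -38; Y = E^2 + B  [with E=-3, B=-15]  = -6; Z = Y - 2X + 2C  [with Y=-6, X=-38, C=5]  = 80.
Change = 53 − 80 = -27.

-27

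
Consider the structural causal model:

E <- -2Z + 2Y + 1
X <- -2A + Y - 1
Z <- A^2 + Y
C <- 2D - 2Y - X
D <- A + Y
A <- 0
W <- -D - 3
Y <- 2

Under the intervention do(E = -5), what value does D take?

2

The intervention breaks the incoming arrows to E: E <- -2Z + 2Y + 1 no longer applies, and E = -5.
D is not downstream of the intervention, so its value is determined by the original equations.
D = A + Y  [with A=0, Y=2]  = 2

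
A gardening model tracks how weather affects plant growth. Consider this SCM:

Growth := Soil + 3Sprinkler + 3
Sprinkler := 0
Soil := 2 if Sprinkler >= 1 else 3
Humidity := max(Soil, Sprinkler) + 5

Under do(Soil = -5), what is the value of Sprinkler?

Under do(Soil=-5), the mechanism Soil := 2 if Sprinkler >= 1 else 3 is discarded; Soil is fixed at -5.
Sprinkler is not downstream of the intervention, so its value is determined by the original equations.

0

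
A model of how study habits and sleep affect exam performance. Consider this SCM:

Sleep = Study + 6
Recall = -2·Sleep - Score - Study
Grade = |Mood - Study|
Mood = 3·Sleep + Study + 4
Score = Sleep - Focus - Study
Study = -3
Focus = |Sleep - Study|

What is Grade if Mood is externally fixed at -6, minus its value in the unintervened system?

-10

Under do(Mood=-6), the mechanism Mood = 3·Sleep + Study + 4 is discarded; Mood is fixed at -6.
Grade = |Mood - Study|  [with Mood=-6, Study=-3]  = 3
Without intervention: Sleep = Study + 6  [with Study=-3]  = 3; Mood = 3·Sleep + Study + 4  [with Sleep=3, Study=-3]  = 10; Grade = |Mood - Study|  [with Mood=10, Study=-3]  = 13.
Change = 3 − 13 = -10.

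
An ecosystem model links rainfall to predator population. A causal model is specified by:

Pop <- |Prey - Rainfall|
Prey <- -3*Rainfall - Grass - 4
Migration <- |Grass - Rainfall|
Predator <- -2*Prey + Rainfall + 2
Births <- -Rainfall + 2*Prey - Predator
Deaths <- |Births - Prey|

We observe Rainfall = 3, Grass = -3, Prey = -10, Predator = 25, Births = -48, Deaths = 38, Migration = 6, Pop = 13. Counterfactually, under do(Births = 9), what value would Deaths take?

The intervention breaks the incoming arrows to Births: Births <- -Rainfall + 2*Prey - Predator no longer applies, and Births = 9.
Prey = -3*Rainfall - Grass - 4  [with Rainfall=3, Grass=-3]  = -10
Deaths = |Births - Prey|  [with Births=9, Prey=-10]  = 19

19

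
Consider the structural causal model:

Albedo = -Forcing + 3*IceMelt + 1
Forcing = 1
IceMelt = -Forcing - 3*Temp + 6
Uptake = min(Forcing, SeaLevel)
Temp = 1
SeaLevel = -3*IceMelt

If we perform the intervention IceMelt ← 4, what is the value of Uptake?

The intervention breaks the incoming arrows to IceMelt: IceMelt = -Forcing - 3*Temp + 6 no longer applies, and IceMelt = 4.
SeaLevel = -3*IceMelt  [with IceMelt=4]  = -12
Uptake = min(Forcing, SeaLevel)  [with Forcing=1, SeaLevel=-12]  = -12

-12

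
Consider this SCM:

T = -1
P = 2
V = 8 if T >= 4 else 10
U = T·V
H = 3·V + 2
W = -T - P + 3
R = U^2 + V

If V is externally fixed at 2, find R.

6

The intervention breaks the incoming arrows to V: V = 8 if T >= 4 else 10 no longer applies, and V = 2.
U = T·V  [with T=-1, V=2]  = -2
R = U^2 + V  [with U=-2, V=2]  = 6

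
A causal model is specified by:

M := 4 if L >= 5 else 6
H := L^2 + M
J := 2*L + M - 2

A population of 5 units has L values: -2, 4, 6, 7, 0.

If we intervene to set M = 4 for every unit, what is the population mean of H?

25

The intervention sets M=4 in all 5 units regardless of L. Recomputing H per unit gives 8, 20, 40, 53, 4; average 25.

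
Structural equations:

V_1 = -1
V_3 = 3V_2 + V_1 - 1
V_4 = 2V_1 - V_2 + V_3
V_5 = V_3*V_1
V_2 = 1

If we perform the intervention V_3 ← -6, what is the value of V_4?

-9

The intervention breaks the incoming arrows to V_3: V_3 = 3V_2 + V_1 - 1 no longer applies, and V_3 = -6.
V_4 = 2V_1 - V_2 + V_3  [with V_1=-1, V_2=1, V_3=-6]  = -9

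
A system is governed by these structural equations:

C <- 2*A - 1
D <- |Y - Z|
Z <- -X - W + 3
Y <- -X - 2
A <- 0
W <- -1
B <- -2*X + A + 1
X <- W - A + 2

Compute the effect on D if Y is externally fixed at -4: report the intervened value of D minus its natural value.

Intervening sets Y = -4 and removes its equation (Y <- -X - 2).
X = W - A + 2  [with W=-1, A=0]  = 1
Z = -X - W + 3  [with X=1, W=-1]  = 3
D = |Y - Z|  [with Y=-4, Z=3]  = 7
Without intervention: X = W - A + 2  [with W=-1, A=0]  = 1; Z = -X - W + 3  [with X=1, W=-1]  = 3; Y = -X - 2  [with X=1]  = -3; D = |Y - Z|  [with Y=-3, Z=3]  = 6.
Change = 7 − 6 = 1.

1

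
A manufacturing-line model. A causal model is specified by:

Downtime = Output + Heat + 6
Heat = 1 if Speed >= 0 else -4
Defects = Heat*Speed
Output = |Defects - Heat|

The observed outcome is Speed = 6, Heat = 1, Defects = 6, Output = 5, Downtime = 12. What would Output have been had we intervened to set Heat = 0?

Under do(Heat=0), the mechanism Heat = 1 if Speed >= 0 else -4 is discarded; Heat is fixed at 0.
Defects = Heat*Speed  [with Heat=0, Speed=6]  = 0
Output = |Defects - Heat|  [with Defects=0, Heat=0]  = 0

0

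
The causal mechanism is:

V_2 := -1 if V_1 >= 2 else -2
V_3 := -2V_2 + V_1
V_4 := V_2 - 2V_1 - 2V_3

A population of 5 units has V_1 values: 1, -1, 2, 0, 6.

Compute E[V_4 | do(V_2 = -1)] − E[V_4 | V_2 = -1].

9.6

Under do(V_2=-1), V_2's equation is replaced by V_2=-1 for every unit. Per-unit V_4: -9, -1, -13, -5, -29. Mean = -11.4.
E[V_4|V_2=-1] averages over only the 2 units with V_2=-1 (V_1 = 2, 6): V_4 = -13, -29, mean -21.
Difference = -11.4 − (-21) = 9.6.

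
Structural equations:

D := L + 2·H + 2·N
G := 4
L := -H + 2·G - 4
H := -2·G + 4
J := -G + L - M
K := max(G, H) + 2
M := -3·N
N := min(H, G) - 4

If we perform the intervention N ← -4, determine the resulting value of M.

The intervention breaks the incoming arrows to N: N := min(H, G) - 4 no longer applies, and N = -4.
M = -3·N  [with N=-4]  = 12

12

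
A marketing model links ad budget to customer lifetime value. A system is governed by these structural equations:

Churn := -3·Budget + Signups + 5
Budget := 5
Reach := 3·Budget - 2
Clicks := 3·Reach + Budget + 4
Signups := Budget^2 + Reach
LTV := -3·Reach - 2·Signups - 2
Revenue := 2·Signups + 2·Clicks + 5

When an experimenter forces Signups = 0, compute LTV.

The intervention breaks the incoming arrows to Signups: Signups := Budget^2 + Reach no longer applies, and Signups = 0.
Reach = 3·Budget - 2  [with Budget=5]  = 13
LTV = -3·Reach - 2·Signups - 2  [with Reach=13, Signups=0]  = -41

-41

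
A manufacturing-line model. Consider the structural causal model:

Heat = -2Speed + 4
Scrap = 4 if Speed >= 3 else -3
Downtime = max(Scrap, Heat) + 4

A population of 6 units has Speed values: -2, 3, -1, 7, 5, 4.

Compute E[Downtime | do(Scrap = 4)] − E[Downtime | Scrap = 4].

1

do(Scrap=4) breaks Scrap's dependence on Speed. With Scrap=4 fixed, Downtime across the units is 12, 8, 10, 8, 8, 8, mean 9.
Observing Scrap=4 restricts to units where Scrap's equation naturally yields 4: Speed ∈ {3, 7, 5, 4}. In that subpopulation Downtime = 8, 8, 8, 8, mean 8.
Difference = 9 − 8 = 1.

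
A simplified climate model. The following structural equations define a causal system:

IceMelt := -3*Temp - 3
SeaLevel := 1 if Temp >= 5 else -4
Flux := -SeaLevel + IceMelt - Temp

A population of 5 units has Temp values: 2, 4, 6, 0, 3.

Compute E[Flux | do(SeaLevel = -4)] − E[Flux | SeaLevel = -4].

-3

do(SeaLevel=-4) breaks SeaLevel's dependence on Temp. With SeaLevel=-4 fixed, Flux across the units is -7, -15, -23, 1, -11, mean -11.
Conditioning on SeaLevel=-4 selects the 4 unit(s) with Temp ∈ {2, 4, 0, 3}. Their Flux values: -7, -15, 1, -11. Mean = -8.
Difference = -11 − (-8) = -3.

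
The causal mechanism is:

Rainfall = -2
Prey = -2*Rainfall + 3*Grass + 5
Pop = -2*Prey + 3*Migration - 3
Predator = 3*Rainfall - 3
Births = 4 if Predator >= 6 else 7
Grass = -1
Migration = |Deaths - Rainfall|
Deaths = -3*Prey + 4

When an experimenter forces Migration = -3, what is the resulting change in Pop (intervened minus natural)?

do(Migration=-3) replaces the equation Migration = |Deaths - Rainfall| with the constant Migration = -3.
Prey = -2*Rainfall + 3*Grass + 5  [with Rainfall=-2, Grass=-1]  = 6
Pop = -2*Prey + 3*Migration - 3  [with Prey=6, Migration=-3]  = -24
Without intervention: Prey = -2*Rainfall + 3*Grass + 5  [with Rainfall=-2, Grass=-1]  = 6; Deaths = -3*Prey + 4  [with Prey=6]  = -14; Migration = |Deaths - Rainfall|  [with Deaths=-14, Rainfall=-2]  = 12; Pop = -2*Prey + 3*Migration - 3  [with Prey=6, Migration=12]  = 21.
Change = -24 − 21 = -45.

-45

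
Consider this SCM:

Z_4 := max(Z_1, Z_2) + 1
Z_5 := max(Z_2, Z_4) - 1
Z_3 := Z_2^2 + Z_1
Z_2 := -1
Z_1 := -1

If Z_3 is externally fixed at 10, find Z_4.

The intervention breaks the incoming arrows to Z_3: Z_3 := Z_2^2 + Z_1 no longer applies, and Z_3 = 10.
Z_4 is not downstream of the intervention, so its value is determined by the original equations.
Z_4 = max(Z_1, Z_2) + 1  [with Z_1=-1, Z_2=-1]  = 0

0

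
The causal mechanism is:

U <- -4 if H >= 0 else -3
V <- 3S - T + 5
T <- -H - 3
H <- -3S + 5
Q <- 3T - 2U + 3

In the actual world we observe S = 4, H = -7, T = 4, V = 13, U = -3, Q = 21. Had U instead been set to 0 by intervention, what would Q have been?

15

The intervention breaks the incoming arrows to U: U <- -4 if H >= 0 else -3 no longer applies, and U = 0.
H = -3S + 5  [with S=4]  = -7
T = -H - 3  [with H=-7]  = 4
Q = 3T - 2U + 3  [with T=4, U=0]  = 15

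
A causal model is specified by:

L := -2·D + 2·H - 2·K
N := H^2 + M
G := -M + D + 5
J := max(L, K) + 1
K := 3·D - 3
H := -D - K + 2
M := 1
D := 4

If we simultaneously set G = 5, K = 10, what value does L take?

Under do(G = 5, K = 10), each intervened variable's structural equation is replaced by its fixed value.
H = -D - K + 2  [with D=4, K=10]  = -12
L = -2·D + 2·H - 2·K  [with D=4, H=-12, K=10]  = -52

-52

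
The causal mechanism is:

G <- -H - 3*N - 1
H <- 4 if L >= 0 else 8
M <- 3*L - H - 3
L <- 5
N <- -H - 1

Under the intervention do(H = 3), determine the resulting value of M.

9

The intervention breaks the incoming arrows to H: H <- 4 if L >= 0 else 8 no longer applies, and H = 3.
M = 3*L - H - 3  [with L=5, H=3]  = 9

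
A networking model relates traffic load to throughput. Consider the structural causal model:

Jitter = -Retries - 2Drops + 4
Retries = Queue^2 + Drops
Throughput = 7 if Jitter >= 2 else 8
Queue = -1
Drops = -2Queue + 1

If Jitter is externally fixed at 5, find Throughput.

Intervening sets Jitter = 5 and removes its equation (Jitter = -Retries - 2Drops + 4).
Throughput = 7 if Jitter >= 2 else 8  [with Jitter=5]  = 7

7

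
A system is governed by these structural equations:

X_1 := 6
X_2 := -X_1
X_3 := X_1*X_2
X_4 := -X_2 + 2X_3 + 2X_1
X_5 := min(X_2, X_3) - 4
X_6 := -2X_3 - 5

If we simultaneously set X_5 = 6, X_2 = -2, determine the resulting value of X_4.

-10

Setting X_5 = 6, X_2 = -2 by intervention discards those variables' equations.
X_3 = X_1*X_2  [with X_1=6, X_2=-2]  = -12
X_4 = -X_2 + 2X_3 + 2X_1  [with X_2=-2, X_3=-12, X_1=6]  = -10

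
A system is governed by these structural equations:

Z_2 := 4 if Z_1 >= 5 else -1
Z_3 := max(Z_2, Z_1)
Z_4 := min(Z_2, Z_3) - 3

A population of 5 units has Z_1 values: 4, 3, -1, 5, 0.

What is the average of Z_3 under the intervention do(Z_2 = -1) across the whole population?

2.2

do(Z_2=-1) breaks Z_2's dependence on Z_1. With Z_2=-1 fixed, Z_3 across the units is 4, 3, -1, 5, 0, mean 2.2.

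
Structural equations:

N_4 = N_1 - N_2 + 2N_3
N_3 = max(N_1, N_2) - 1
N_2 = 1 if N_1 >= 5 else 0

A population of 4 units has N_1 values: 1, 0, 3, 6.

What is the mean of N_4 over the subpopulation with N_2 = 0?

2

E[N_4|N_2=0] averages over only the 3 units with N_2=0 (N_1 = 1, 0, 3): N_4 = 1, -2, 7, mean 2.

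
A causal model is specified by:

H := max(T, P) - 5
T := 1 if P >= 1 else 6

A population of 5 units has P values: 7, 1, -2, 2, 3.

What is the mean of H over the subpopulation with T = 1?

Observing T=1 restricts to units where T's equation naturally yields 1: P ∈ {7, 1, 2, 3}. In that subpopulation H = 2, -4, -3, -2, mean -1.75.

-1.75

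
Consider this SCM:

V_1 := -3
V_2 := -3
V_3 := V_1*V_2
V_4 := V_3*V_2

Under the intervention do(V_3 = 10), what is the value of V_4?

The intervention breaks the incoming arrows to V_3: V_3 := V_1*V_2 no longer applies, and V_3 = 10.
V_4 = V_3*V_2  [with V_3=10, V_2=-3]  = -30

-30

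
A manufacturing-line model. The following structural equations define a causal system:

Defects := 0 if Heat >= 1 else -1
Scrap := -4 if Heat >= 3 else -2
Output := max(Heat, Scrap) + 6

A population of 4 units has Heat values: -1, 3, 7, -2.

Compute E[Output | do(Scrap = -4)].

Under do(Scrap=-4), Scrap's equation is replaced by Scrap=-4 for every unit. Per-unit Output: 5, 9, 13, 4. Mean = 7.75.

7.75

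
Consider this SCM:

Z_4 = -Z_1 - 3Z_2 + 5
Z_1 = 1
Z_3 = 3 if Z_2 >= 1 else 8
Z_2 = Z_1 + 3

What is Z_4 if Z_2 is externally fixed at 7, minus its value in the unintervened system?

Under do(Z_2=7), the mechanism Z_2 = Z_1 + 3 is discarded; Z_2 is fixed at 7.
Z_4 = -Z_1 - 3Z_2 + 5  [with Z_1=1, Z_2=7]  = -17
Without intervention: Z_2 = Z_1 + 3  [with Z_1=1]  = 4; Z_4 = -Z_1 - 3Z_2 + 5  [with Z_1=1, Z_2=4]  = -8.
Change = -17 − (-8) = -9.

-9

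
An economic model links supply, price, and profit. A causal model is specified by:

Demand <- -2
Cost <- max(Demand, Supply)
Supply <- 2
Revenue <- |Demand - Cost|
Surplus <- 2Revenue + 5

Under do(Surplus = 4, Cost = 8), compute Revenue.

Under do(Surplus = 4, Cost = 8), each intervened variable's structural equation is replaced by its fixed value.
Revenue = |Demand - Cost|  [with Demand=-2, Cost=8]  = 10

10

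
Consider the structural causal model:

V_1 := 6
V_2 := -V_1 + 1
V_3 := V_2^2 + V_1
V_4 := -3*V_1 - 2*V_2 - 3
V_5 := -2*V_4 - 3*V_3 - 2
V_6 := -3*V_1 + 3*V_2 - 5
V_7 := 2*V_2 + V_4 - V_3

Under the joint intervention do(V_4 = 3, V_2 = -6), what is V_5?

The joint intervention fixes V_4 = 3, V_2 = -6, removing each variable's own equation.
V_3 = V_2^2 + V_1  [with V_2=-6, V_1=6]  = 42
V_5 = -2*V_4 - 3*V_3 - 2  [with V_4=3, V_3=42]  = -134

-134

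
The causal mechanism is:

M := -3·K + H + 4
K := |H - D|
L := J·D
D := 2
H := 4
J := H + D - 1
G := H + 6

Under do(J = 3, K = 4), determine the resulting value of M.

-4

Under do(J = 3, K = 4), each intervened variable's structural equation is replaced by its fixed value.
M = -3·K + H + 4  [with K=4, H=4]  = -4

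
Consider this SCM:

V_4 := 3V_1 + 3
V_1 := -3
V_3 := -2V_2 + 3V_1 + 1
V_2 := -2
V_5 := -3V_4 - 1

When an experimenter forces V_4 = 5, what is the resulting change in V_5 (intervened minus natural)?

Intervening sets V_4 = 5 and removes its equation (V_4 := 3V_1 + 3).
V_5 = -3V_4 - 1  [with V_4=5]  = -16
Without intervention: V_4 = 3V_1 + 3  [with V_1=-3]  = -6; V_5 = -3V_4 - 1  [with V_4=-6]  = 17.
Change = -16 − 17 = -33.

-33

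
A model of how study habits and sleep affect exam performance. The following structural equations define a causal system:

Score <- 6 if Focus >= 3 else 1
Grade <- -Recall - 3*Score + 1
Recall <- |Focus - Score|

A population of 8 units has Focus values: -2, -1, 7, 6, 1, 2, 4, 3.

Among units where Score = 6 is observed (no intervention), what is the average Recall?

1.5

E[Recall|Score=6] averages over only the 4 units with Score=6 (Focus = 7, 6, 4, 3): Recall = 1, 0, 2, 3, mean 1.5.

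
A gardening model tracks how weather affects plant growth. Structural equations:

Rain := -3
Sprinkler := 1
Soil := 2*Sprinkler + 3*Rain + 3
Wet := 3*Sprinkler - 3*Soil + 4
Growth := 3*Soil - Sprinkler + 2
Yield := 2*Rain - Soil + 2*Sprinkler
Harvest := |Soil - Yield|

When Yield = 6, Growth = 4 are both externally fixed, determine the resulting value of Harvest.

10

Setting Yield = 6, Growth = 4 by intervention discards those variables' equations.
Soil = 2*Sprinkler + 3*Rain + 3  [with Sprinkler=1, Rain=-3]  = -4
Harvest = |Soil - Yield|  [with Soil=-4, Yield=6]  = 10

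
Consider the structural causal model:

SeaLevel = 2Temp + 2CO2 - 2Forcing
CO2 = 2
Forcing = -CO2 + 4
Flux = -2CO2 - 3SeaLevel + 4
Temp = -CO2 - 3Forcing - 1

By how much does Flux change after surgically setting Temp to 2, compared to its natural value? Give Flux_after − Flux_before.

do(Temp=2) replaces the equation Temp = -CO2 - 3Forcing - 1 with the constant Temp = 2.
Forcing = -CO2 + 4  [with CO2=2]  = 2
SeaLevel = 2Temp + 2CO2 - 2Forcing  [with Temp=2, CO2=2, Forcing=2]  = 4
Flux = -2CO2 - 3SeaLevel + 4  [with CO2=2, SeaLevel=4]  = -12
Without intervention: Forcing = -CO2 + 4  [with CO2=2]  = 2; Temp = -CO2 - 3Forcing - 1  [with CO2=2, Forcing=2]  = -9; SeaLevel = 2Temp + 2CO2 - 2Forcing  [with Temp=-9, CO2=2, Forcing=2]  = -18; Flux = -2CO2 - 3SeaLevel + 4  [with CO2=2, SeaLevel=-18]  = 54.
Change = -12 − 54 = -66.

-66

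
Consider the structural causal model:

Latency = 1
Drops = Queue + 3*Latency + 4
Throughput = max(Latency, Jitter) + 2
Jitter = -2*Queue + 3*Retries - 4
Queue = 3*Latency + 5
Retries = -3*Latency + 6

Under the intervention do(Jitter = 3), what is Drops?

15

do(Jitter=3) replaces the equation Jitter = -2*Queue + 3*Retries - 4 with the constant Jitter = 3.
Drops is not downstream of the intervention, so its value is determined by the original equations.
Queue = 3*Latency + 5  [with Latency=1]  = 8
Drops = Queue + 3*Latency + 4  [with Queue=8, Latency=1]  = 15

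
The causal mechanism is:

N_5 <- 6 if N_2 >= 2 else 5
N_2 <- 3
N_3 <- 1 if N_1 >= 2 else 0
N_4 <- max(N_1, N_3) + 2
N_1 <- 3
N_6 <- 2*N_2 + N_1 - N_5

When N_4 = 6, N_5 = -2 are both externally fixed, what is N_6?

The joint intervention fixes N_4 = 6, N_5 = -2, removing each variable's own equation.
N_6 = 2*N_2 + N_1 - N_5  [with N_2=3, N_1=3, N_5=-2]  = 11

11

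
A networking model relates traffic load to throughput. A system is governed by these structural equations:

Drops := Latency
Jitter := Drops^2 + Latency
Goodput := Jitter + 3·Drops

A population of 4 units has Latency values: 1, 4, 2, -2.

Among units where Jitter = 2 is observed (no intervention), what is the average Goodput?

Conditioning on Jitter=2 selects the 2 unit(s) with Latency ∈ {1, -2}. Their Goodput values: 5, -4. Mean = 0.5.

0.5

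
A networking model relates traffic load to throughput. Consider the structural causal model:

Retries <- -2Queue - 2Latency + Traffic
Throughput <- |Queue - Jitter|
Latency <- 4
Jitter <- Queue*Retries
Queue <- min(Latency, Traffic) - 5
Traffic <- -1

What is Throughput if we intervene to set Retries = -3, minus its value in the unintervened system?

Under do(Retries=-3), the mechanism Retries <- -2Queue - 2Latency + Traffic is discarded; Retries is fixed at -3.
Queue = min(Latency, Traffic) - 5  [with Latency=4, Traffic=-1]  = -6
Jitter = Queue*Retries  [with Queue=-6, Retries=-3]  = 18
Throughput = |Queue - Jitter|  [with Queue=-6, Jitter=18]  = 24
Without intervention: Queue = min(Latency, Traffic) - 5  [with Latency=4, Traffic=-1]  = -6; Retries = -2Queue - 2Latency + Traffic  [with Queue=-6, Latency=4, Traffic=-1]  = 3; Jitter = Queue*Retries  [with Queue=-6, Retries=3]  = -18; Throughput = |Queue - Jitter|  [with Queue=-6, Jitter=-18]  = 12.
Change = 24 − 12 = 12.

12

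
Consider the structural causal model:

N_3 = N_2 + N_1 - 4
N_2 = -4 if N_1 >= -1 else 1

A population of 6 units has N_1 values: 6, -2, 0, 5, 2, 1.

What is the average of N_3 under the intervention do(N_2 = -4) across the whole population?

-6

Every unit gets N_2=-4 under the intervention. N_3 values become -2, -10, -8, -3, -6, -7; E[N_3|do(N_2=-4)] = -6.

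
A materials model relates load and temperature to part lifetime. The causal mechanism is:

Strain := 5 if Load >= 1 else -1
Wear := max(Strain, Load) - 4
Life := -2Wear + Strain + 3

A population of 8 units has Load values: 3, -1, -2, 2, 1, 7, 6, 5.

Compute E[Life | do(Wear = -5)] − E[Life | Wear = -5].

Every unit gets Wear=-5 under the intervention. Life values become 18, 12, 12, 18, 18, 18, 18, 18; E[Life|do(Wear=-5)] = 16.5.
Observing Wear=-5 restricts to units where Wear's equation naturally yields -5: Load ∈ {-1, -2}. In that subpopulation Life = 12, 12, mean 12.
Difference = 16.5 − 12 = 4.5.

4.5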